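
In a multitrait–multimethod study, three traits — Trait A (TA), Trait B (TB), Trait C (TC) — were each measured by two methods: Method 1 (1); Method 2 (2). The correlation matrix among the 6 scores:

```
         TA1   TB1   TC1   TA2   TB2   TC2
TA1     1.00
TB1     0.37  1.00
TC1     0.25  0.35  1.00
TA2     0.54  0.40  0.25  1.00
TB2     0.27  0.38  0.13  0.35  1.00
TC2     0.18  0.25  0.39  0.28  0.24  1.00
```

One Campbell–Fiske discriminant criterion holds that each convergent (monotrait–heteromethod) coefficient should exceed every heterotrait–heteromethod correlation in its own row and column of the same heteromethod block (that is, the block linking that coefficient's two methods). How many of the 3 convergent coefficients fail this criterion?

Convergent coefficients and their comparison sets:
TA (methods 1·2): 0.54 vs {0.27, 0.40, 0.18, 0.25} → pass.
TB (methods 1·2): 0.38 vs {0.40, 0.27, 0.25, 0.13} → fail.
TC (methods 1·2): 0.39 vs {0.25, 0.18, 0.13, 0.25} → pass.
1 of 3 fail.

1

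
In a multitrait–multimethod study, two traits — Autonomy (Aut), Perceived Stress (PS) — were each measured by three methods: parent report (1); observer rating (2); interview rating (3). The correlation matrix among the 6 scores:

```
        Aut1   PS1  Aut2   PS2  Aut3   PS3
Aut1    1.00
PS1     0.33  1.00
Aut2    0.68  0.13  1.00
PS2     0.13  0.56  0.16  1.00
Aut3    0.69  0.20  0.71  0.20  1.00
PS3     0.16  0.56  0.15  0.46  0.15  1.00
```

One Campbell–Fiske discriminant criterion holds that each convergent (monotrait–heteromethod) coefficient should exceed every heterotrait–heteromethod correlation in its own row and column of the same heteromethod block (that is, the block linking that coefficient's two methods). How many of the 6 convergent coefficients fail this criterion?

Checking each validity diagonal entry against its comparison values:
Aut (methods 1·2): 0.68 vs {0.13, 0.13} → pass.
Aut (methods 1·3): 0.69 vs {0.16, 0.20} → pass.
Aut (methods 2·3): 0.71 vs {0.15, 0.20} → pass.
PS (methods 1·2): 0.56 vs {0.13, 0.13} → pass.
PS (methods 1·3): 0.56 vs {0.20, 0.16} → pass.
PS (methods 2·3): 0.46 vs {0.20, 0.15} → pass.
0 of 6 fail.

0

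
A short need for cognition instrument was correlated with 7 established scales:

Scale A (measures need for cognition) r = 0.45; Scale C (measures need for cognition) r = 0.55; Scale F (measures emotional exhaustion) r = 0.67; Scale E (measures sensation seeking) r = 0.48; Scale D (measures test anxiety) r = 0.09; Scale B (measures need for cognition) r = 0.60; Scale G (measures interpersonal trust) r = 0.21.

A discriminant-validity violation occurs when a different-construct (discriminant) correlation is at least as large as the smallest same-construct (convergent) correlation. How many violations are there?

Convergent (same construct = need for cognition): Scale A, Scale C, Scale B.
Smallest convergent = 0.45. Discriminant values: 0.67, 0.48, 0.09, 0.21; count ≥ 0.45 → 2.

2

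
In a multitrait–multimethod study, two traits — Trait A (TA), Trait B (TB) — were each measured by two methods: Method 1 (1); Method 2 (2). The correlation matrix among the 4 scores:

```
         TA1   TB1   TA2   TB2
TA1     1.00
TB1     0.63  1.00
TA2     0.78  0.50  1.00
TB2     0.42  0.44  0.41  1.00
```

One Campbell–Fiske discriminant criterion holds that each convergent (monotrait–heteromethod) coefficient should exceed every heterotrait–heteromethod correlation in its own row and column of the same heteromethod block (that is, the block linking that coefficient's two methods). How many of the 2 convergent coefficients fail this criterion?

1

Checking each validity diagonal entry against its comparison values:
TA (methods 1·2): 0.78 vs {0.42, 0.50} → pass.
TB (methods 1·2): 0.44 vs {0.50, 0.42} → fail.
1 of 2 fail.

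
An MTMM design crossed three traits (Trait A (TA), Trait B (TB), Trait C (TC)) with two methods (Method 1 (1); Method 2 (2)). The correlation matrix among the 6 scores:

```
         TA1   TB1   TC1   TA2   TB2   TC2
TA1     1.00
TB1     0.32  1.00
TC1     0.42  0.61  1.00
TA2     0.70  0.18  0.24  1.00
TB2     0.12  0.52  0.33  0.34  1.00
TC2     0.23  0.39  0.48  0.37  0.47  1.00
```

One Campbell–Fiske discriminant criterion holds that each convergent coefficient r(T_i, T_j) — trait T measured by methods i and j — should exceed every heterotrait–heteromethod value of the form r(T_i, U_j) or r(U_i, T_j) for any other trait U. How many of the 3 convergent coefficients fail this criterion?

0

Convergent coefficients and their comparison sets:
TA (methods 1·2): 0.70 vs {0.12, 0.18, 0.23, 0.24} → pass.
TB (methods 1·2): 0.52 vs {0.18, 0.12, 0.39, 0.33} → pass.
TC (methods 1·2): 0.48 vs {0.24, 0.23, 0.33, 0.39} → pass.
0 of 3 fail.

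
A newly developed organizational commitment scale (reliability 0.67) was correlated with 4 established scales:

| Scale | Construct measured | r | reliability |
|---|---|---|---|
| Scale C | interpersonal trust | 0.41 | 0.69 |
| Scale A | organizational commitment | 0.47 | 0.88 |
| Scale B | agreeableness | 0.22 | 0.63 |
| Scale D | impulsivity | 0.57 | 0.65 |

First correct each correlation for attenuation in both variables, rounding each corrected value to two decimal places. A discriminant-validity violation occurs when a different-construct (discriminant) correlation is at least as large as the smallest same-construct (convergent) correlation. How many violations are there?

Disattenuated r (r / √(r_scale · r_new)):
  Scale C (disc): 0.41 / √(0.69·0.67) = 0.60
  Scale A (conv): 0.47 / √(0.88·0.67) = 0.61
  Scale B (disc): 0.22 / √(0.63·0.67) = 0.34
  Scale D (disc): 0.57 / √(0.65·0.67) = 0.86
Smallest convergent = 0.61. Discriminant values: 0.60, 0.34, 0.86; count ≥ 0.61 → 1.

1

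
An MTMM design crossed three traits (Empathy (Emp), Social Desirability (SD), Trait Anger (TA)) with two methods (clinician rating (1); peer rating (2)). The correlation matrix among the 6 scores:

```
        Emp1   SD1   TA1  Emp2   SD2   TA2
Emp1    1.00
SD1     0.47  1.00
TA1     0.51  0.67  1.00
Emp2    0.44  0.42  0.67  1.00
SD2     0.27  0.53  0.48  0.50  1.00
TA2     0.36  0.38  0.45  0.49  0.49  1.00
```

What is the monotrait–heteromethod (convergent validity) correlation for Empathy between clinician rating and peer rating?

0.44

Same trait (Emp), different methods: r(Emp1, Emp2) = 0.44.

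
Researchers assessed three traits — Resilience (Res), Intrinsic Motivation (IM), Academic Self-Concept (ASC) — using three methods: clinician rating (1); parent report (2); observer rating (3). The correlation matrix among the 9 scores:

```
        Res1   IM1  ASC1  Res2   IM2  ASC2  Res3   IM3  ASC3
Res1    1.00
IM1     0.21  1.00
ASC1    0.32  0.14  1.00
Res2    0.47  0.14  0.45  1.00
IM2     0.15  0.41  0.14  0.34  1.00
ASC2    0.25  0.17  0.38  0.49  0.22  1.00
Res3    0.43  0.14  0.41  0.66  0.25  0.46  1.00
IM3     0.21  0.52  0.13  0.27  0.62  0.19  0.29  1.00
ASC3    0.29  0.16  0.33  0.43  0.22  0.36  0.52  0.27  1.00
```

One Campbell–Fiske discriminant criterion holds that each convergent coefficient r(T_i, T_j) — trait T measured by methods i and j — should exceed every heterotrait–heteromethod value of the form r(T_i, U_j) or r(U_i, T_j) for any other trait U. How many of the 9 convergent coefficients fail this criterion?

Convergent coefficients and their comparison sets:
Res (methods 1·2): 0.47 vs {0.15, 0.14, 0.25, 0.45} → pass.
Res (methods 1·3): 0.43 vs {0.21, 0.14, 0.29, 0.41} → pass.
Res (methods 2·3): 0.66 vs {0.27, 0.25, 0.43, 0.46} → pass.
IM (methods 1·2): 0.41 vs {0.14, 0.15, 0.17, 0.14} → pass.
IM (methods 1·3): 0.52 vs {0.14, 0.21, 0.16, 0.13} → pass.
IM (methods 2·3): 0.62 vs {0.25, 0.27, 0.22, 0.19} → pass.
ASC (methods 1·2): 0.38 vs {0.45, 0.25, 0.14, 0.17} → fail.
ASC (methods 1·3): 0.33 vs {0.41, 0.29, 0.13, 0.16} → fail.
ASC (methods 2·3): 0.36 vs {0.46, 0.43, 0.19, 0.22} → fail.
3 of 9 fail.

3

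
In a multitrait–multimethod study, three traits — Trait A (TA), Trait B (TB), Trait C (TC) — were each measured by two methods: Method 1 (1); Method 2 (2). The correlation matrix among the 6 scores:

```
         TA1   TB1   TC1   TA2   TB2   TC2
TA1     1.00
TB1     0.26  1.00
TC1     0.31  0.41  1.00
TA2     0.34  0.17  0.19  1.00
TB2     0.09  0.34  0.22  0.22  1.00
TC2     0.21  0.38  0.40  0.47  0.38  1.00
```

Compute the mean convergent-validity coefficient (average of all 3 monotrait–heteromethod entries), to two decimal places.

0.36

Convergent values: 0.34, 0.34, 0.40; mean = 1.08/3 = 0.36.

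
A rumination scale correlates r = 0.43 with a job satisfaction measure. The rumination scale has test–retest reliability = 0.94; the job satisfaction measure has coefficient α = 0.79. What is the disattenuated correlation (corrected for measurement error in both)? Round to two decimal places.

r_true = r_obs / √(r_xx · r_yy) = 0.43 / √(0.94 × 0.79) = 0.43 / √0.7426 = 0.43 / 0.8617 ≈ 0.50.

0.50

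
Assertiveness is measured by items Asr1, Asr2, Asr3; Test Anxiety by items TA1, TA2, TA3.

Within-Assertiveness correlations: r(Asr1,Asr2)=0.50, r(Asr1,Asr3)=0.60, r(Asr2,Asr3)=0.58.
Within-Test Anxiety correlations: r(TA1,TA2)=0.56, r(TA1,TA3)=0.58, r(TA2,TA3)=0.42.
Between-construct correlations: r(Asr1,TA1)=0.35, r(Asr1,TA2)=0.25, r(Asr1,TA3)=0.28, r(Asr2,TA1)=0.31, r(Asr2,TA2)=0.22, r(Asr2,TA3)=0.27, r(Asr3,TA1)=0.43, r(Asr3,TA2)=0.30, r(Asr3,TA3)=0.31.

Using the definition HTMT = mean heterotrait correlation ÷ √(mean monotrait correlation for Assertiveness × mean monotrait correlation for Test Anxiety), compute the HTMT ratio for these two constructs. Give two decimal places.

0.56

Mean between = 2.72/9 = 0.3022.
Mean within-Asr = 1.68/3 = 0.5600; mean within-TA = 1.56/3 = 0.5200.
Geometric mean = √(0.5600 × 0.5200) = 0.5396.
HTMT = 0.3022 / 0.5396 = 0.56.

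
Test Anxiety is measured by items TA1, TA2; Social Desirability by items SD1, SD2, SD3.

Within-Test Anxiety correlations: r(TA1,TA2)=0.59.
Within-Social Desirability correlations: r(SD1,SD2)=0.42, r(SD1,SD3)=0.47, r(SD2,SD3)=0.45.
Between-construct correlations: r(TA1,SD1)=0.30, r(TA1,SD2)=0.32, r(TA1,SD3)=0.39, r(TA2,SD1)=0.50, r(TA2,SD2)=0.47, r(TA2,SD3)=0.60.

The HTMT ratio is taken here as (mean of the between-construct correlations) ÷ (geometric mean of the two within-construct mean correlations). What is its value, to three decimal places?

Mean heterotrait r = 2.58/6 = 0.4300.
Mean within-TA = 0.59/1 = 0.5900; mean within-SD = 1.34/3 = 0.4467.
Geometric mean = √(0.5900 × 0.4467) = 0.5134.
HTMT = 0.4300 / 0.5134 = 0.838.

0.838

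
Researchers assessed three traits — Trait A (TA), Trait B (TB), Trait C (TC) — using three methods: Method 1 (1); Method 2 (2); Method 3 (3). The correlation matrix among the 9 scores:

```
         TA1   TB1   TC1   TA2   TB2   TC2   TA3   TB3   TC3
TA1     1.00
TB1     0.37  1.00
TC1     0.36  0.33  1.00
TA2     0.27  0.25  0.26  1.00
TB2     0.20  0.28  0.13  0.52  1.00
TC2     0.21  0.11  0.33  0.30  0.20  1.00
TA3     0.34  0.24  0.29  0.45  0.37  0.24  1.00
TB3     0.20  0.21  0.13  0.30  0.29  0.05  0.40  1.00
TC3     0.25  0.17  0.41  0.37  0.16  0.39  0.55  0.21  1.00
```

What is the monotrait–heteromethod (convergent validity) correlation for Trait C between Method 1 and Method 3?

Same trait (TC), different methods: r(TC1, TC3) = 0.41.

0.41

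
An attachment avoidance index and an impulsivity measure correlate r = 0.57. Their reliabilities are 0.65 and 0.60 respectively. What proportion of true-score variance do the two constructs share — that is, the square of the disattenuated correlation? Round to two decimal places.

0.83

Disattenuated r = 0.57 / √(0.65 × 0.60) = 0.57 / 0.6245 = 0.9127.
Shared true-score variance = 0.9127² = 0.8330 ≈ 0.83.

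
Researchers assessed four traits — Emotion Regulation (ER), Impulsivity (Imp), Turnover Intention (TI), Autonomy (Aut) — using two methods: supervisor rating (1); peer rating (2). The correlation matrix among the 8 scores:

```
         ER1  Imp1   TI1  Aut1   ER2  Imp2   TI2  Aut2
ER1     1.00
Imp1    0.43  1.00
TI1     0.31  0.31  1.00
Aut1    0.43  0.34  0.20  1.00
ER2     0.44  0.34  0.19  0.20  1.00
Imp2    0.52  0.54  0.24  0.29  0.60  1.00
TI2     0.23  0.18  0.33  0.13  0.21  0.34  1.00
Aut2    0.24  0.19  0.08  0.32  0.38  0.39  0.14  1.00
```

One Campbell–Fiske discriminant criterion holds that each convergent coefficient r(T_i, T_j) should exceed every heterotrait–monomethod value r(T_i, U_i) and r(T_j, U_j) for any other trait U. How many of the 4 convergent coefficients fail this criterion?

4

Convergent coefficients and their comparison sets:
ER (methods 1·2): 0.44 vs {0.43, 0.60, 0.31, 0.21, 0.43, 0.38} → fail.
Imp (methods 1·2): 0.54 vs {0.43, 0.60, 0.31, 0.34, 0.34, 0.39} → fail.
TI (methods 1·2): 0.33 vs {0.31, 0.21, 0.31, 0.34, 0.20, 0.14} → fail.
Aut (methods 1·2): 0.32 vs {0.43, 0.38, 0.34, 0.39, 0.20, 0.14} → fail.
4 of 4 fail.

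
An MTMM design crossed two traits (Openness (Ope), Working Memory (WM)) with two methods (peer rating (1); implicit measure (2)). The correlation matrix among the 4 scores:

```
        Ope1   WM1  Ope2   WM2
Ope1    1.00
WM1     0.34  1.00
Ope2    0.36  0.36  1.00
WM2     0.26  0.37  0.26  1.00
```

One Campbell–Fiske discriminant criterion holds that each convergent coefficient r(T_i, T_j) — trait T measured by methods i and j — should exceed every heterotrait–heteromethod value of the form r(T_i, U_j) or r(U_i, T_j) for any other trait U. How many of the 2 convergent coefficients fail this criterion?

1

Convergent coefficients and their comparison sets:
Ope (methods 1·2): 0.36 vs {0.26, 0.36} → fail.
WM (methods 1·2): 0.37 vs {0.36, 0.26} → pass.
1 of 2 fail.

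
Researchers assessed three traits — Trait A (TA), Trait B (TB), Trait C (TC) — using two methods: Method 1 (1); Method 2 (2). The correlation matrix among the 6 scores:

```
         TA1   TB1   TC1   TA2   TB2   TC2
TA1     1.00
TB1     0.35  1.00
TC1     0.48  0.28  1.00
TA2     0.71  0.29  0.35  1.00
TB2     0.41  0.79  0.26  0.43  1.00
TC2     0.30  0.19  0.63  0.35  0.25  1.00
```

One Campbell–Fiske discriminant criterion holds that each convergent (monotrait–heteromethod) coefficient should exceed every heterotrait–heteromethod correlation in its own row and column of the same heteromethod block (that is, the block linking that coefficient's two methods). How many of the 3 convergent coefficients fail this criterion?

0

Checking each validity diagonal entry against its comparison values:
TA (methods 1·2): 0.71 vs {0.41, 0.29, 0.30, 0.35} → pass.
TB (methods 1·2): 0.79 vs {0.29, 0.41, 0.19, 0.26} → pass.
TC (methods 1·2): 0.63 vs {0.35, 0.30, 0.26, 0.19} → pass.
0 of 3 fail.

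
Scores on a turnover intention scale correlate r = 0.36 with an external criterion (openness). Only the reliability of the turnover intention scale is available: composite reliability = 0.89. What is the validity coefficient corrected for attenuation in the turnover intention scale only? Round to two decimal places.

Single correction: r_c = r_obs / √r_xx = 0.36 / √0.89 = 0.36 / 0.9434 ≈ 0.38.

0.38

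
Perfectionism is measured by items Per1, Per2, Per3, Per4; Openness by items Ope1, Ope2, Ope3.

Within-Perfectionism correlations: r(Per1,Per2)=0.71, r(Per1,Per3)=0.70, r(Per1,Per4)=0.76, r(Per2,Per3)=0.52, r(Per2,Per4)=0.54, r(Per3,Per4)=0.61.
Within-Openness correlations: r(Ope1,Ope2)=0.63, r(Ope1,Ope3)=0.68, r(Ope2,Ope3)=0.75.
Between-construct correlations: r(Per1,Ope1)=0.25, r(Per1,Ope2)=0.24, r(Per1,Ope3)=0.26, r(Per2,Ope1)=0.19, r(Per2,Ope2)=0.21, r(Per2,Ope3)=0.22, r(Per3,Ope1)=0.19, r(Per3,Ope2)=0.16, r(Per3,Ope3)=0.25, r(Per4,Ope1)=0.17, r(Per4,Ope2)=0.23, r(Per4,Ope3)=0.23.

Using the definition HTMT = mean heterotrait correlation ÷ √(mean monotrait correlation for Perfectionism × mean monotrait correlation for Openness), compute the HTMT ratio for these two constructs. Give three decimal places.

0.327

Between-construct mean = 2.60/12 = 0.2167.
Mean within-Per = 3.84/6 = 0.6400; mean within-Ope = 2.06/3 = 0.6867.
Geometric mean = √(0.6400 × 0.6867) = 0.6629.
HTMT = 0.2167 / 0.6629 = 0.327.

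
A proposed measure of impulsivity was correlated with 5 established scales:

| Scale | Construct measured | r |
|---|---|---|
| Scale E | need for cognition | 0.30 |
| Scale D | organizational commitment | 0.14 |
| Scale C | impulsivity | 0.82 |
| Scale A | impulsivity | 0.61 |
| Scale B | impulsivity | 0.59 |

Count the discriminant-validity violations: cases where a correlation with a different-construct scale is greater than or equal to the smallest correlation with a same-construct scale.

0

Convergent (same construct = impulsivity): Scale C, Scale A, Scale B.
Smallest convergent = 0.59. Discriminant values: 0.30, 0.14; count ≥ 0.59 → 0.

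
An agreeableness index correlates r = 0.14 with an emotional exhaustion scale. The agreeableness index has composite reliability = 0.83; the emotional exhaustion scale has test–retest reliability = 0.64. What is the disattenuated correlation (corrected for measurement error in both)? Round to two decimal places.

0.19

r_true = r_obs / √(r_xx · r_yy) = 0.14 / √(0.83 × 0.64) = 0.14 / √0.5312 = 0.14 / 0.7288 ≈ 0.19.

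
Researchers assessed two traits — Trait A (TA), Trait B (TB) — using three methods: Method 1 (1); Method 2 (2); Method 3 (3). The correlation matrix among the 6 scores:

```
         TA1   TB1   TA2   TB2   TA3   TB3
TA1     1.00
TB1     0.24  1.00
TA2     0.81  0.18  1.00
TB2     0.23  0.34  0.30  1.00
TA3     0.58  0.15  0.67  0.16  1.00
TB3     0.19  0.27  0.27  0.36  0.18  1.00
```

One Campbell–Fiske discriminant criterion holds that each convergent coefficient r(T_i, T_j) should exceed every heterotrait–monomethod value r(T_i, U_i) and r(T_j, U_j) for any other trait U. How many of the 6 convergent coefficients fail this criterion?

Each convergent coefficient versus the relevant comparison correlations:
TA (methods 1·2): 0.81 vs {0.24, 0.30} → pass.
TA (methods 1·3): 0.58 vs {0.24, 0.18} → pass.
TA (methods 2·3): 0.67 vs {0.30, 0.18} → pass.
TB (methods 1·2): 0.34 vs {0.24, 0.30} → pass.
TB (methods 1·3): 0.27 vs {0.24, 0.18} → pass.
TB (methods 2·3): 0.36 vs {0.30, 0.18} → pass.
0 of 6 fail.

0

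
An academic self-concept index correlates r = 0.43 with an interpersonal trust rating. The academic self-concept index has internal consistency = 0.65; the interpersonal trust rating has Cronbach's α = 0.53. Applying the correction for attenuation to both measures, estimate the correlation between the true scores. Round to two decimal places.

0.73

r_true = r_obs / √(r_xx · r_yy) = 0.43 / √(0.65 × 0.53) = 0.43 / √0.3445 = 0.43 / 0.5869 ≈ 0.73.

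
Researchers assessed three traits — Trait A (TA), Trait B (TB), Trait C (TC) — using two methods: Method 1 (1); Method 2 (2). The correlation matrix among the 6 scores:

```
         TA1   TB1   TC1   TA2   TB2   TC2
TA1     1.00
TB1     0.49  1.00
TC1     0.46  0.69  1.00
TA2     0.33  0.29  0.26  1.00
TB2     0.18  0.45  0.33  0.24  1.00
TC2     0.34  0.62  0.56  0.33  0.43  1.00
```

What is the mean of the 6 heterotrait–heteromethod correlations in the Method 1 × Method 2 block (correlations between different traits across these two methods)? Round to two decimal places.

0.34

HTHM values (method 1 × method 2): 0.18, 0.34, 0.29, 0.62, 0.26, 0.33; mean = 2.02/6 = 0.34.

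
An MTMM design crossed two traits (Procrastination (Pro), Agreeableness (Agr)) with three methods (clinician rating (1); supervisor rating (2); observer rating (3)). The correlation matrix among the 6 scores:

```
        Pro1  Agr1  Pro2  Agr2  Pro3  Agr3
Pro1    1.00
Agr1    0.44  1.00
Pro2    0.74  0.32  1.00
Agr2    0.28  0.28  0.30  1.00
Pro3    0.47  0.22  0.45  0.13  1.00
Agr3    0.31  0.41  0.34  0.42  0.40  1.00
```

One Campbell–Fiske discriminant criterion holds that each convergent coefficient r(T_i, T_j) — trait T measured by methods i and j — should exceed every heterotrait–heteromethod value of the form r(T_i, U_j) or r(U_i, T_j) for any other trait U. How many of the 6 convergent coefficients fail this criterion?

1

Checking each validity diagonal entry against its comparison values:
Pro (methods 1·2): 0.74 vs {0.28, 0.32} → pass.
Pro (methods 1·3): 0.47 vs {0.31, 0.22} → pass.
Pro (methods 2·3): 0.45 vs {0.34, 0.13} → pass.
Agr (methods 1·2): 0.28 vs {0.32, 0.28} → fail.
Agr (methods 1·3): 0.41 vs {0.22, 0.31} → pass.
Agr (methods 2·3): 0.42 vs {0.13, 0.34} → pass.
1 of 6 fail.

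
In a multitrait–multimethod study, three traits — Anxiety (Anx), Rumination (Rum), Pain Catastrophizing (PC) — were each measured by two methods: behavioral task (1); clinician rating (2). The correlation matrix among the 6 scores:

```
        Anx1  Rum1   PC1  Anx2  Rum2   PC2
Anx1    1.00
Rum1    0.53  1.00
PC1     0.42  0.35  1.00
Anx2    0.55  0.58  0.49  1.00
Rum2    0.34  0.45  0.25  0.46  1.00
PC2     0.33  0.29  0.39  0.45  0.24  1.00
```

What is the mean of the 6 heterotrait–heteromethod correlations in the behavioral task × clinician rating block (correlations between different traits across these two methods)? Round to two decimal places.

HTHM values (method 1 × method 2): 0.34, 0.33, 0.58, 0.29, 0.49, 0.25; mean = 2.28/6 = 0.38.

0.38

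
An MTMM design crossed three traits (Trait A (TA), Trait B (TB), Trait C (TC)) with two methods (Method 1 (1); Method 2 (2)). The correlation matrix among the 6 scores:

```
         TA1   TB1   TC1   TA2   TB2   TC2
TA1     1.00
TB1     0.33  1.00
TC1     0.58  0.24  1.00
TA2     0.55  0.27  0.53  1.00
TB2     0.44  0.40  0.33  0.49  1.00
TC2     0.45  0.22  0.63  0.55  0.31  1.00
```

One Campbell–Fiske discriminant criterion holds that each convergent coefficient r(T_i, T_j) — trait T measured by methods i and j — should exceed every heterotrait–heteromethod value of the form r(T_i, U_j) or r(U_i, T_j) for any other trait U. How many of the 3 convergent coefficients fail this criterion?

Each convergent coefficient versus the relevant comparison correlations:
TA (methods 1·2): 0.55 vs {0.44, 0.27, 0.45, 0.53} → pass.
TB (methods 1·2): 0.40 vs {0.27, 0.44, 0.22, 0.33} → fail.
TC (methods 1·2): 0.63 vs {0.53, 0.45, 0.33, 0.22} → pass.
1 of 3 fail.

1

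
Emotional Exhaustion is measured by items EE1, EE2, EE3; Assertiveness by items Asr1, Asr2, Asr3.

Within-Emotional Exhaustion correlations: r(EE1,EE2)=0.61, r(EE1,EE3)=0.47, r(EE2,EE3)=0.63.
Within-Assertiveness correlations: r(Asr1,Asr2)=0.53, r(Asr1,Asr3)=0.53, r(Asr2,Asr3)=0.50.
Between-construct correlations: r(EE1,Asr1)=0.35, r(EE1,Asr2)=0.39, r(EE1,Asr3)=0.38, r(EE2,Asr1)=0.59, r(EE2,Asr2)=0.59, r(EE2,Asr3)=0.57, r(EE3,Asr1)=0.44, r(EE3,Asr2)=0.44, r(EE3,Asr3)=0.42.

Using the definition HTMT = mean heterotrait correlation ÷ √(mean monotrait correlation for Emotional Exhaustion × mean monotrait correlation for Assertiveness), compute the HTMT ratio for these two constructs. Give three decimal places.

0.851

Mean between = 4.17/9 = 0.4633.
Mean within-EE = 1.71/3 = 0.5700; mean within-Asr = 1.56/3 = 0.5200.
Geometric mean = √(0.5700 × 0.5200) = 0.5444.
HTMT = 0.4633 / 0.5444 = 0.851.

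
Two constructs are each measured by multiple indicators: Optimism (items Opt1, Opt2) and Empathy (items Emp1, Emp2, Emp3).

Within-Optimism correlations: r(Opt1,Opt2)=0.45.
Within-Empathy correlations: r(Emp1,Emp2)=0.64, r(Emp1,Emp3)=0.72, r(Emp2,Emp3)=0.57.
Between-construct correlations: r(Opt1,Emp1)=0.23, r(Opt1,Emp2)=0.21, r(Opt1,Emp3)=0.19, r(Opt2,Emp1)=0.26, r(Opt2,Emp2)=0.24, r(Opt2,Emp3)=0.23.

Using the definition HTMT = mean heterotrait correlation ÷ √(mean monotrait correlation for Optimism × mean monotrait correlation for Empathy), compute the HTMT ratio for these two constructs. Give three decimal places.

Mean heterotrait r = 1.36/6 = 0.2267.
Mean within-Opt = 0.45/1 = 0.4500; mean within-Emp = 1.93/3 = 0.6433.
Geometric mean = √(0.4500 × 0.6433) = 0.5380.
HTMT = 0.2267 / 0.5380 = 0.421.

0.421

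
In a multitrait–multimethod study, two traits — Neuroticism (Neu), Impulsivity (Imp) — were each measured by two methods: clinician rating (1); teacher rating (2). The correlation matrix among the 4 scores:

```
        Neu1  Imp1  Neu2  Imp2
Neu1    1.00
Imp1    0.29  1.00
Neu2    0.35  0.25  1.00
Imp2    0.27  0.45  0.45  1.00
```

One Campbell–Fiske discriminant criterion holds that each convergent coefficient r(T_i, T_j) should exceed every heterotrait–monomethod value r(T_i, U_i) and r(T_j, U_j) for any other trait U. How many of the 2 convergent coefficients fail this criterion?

2

Convergent coefficients and their comparison sets:
Neu (methods 1·2): 0.35 vs {0.29, 0.45} → fail.
Imp (methods 1·2): 0.45 vs {0.29, 0.45} → fail.
2 of 2 fail.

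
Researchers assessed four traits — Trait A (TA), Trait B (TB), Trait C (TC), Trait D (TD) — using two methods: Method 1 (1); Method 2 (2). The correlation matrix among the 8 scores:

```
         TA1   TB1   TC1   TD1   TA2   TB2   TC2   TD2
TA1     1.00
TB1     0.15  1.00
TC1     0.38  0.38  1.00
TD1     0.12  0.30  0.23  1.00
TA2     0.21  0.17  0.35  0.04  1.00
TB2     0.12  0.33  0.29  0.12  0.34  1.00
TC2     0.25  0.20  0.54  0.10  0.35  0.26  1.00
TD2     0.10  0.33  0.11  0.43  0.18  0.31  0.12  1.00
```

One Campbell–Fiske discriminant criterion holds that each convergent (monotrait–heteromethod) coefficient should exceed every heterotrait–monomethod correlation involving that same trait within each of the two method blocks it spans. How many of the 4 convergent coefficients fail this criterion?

Convergent coefficients and their comparison sets:
TA (methods 1·2): 0.21 vs {0.15, 0.34, 0.38, 0.35, 0.12, 0.18} → fail.
TB (methods 1·2): 0.33 vs {0.15, 0.34, 0.38, 0.26, 0.30, 0.31} → fail.
TC (methods 1·2): 0.54 vs {0.38, 0.35, 0.38, 0.26, 0.23, 0.12} → pass.
TD (methods 1·2): 0.43 vs {0.12, 0.18, 0.30, 0.31, 0.23, 0.12} → pass.
2 of 4 fail.

2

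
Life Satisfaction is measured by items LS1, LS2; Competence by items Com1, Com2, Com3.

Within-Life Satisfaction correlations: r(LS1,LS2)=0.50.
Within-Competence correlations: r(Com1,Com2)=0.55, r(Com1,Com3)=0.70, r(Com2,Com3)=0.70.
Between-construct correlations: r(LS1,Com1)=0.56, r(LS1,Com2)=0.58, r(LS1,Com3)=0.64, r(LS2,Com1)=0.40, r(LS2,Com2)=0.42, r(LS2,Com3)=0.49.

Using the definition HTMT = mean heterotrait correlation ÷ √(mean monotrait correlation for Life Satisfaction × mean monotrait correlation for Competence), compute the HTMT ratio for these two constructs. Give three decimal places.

Mean heterotrait r = 3.09/6 = 0.5150.
Mean within-LS = 0.50/1 = 0.5000; mean within-Com = 1.95/3 = 0.6500.
Geometric mean = √(0.5000 × 0.6500) = 0.5701.
HTMT = 0.5150 / 0.5701 = 0.903.

0.903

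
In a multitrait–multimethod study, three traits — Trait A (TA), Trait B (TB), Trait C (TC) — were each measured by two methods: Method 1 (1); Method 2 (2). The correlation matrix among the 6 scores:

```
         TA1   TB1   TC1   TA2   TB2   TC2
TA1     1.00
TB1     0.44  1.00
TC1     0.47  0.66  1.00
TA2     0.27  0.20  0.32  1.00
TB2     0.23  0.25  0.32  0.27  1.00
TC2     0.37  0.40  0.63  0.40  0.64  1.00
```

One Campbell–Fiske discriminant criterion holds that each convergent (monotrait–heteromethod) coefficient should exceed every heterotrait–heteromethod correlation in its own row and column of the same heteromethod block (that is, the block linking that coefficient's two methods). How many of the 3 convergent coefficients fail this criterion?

2

Each convergent coefficient versus the relevant comparison correlations:
TA (methods 1·2): 0.27 vs {0.23, 0.20, 0.37, 0.32} → fail.
TB (methods 1·2): 0.25 vs {0.20, 0.23, 0.40, 0.32} → fail.
TC (methods 1·2): 0.63 vs {0.32, 0.37, 0.32, 0.40} → pass.
2 of 3 fail.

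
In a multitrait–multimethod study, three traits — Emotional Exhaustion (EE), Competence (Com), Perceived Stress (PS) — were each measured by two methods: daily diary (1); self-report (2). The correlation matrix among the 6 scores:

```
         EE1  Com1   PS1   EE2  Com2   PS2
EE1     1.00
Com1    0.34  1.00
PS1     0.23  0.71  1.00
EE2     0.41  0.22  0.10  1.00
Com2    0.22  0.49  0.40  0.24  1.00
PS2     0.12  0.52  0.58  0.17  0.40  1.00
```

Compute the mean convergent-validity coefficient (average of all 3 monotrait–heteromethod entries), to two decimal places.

Convergent values: 0.41, 0.49, 0.58; mean = 1.48/3 = 0.49.

0.49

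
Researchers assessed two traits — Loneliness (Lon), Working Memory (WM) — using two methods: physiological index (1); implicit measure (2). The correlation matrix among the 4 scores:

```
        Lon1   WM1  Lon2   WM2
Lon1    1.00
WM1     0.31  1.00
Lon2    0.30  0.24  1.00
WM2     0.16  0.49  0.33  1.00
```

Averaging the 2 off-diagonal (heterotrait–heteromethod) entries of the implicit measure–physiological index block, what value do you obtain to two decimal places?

0.20

HTHM values (method 2 × method 1): 0.24, 0.16; mean = 0.40/2 = 0.20.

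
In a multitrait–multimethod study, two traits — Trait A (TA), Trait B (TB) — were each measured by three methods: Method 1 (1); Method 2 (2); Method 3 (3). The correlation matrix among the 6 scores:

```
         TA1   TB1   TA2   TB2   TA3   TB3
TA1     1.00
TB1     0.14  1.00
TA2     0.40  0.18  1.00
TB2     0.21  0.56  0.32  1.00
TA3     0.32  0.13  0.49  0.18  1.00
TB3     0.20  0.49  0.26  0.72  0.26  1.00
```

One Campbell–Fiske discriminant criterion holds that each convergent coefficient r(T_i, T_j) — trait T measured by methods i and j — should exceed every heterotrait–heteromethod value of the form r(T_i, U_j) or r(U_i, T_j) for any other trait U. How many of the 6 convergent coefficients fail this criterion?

0

Each convergent coefficient versus the relevant comparison correlations:
TA (methods 1·2): 0.40 vs {0.21, 0.18} → pass.
TA (methods 1·3): 0.32 vs {0.20, 0.13} → pass.
TA (methods 2·3): 0.49 vs {0.26, 0.18} → pass.
TB (methods 1·2): 0.56 vs {0.18, 0.21} → pass.
TB (methods 1·3): 0.49 vs {0.13, 0.20} → pass.
TB (methods 2·3): 0.72 vs {0.18, 0.26} → pass.
0 of 6 fail.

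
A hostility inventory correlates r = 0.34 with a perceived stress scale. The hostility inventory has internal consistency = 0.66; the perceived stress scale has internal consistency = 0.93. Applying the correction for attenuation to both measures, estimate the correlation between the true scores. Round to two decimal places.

r_true = r_obs / √(r_xx · r_yy) = 0.34 / √(0.66 × 0.93) = 0.34 / √0.6138 = 0.34 / 0.7835 ≈ 0.43.

0.43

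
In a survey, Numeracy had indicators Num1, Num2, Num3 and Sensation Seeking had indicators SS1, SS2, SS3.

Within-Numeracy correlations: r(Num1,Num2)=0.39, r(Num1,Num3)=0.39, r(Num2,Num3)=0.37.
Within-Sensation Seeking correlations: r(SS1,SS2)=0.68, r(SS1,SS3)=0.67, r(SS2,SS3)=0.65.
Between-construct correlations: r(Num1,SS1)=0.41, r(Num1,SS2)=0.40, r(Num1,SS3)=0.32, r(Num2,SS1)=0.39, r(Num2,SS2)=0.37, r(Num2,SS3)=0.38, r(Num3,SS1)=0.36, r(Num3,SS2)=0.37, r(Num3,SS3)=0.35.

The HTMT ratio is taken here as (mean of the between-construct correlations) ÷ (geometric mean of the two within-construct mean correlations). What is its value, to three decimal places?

Between-construct mean = 3.35/9 = 0.3722.
Mean within-Num = 1.15/3 = 0.3833; mean within-SS = 2.00/3 = 0.6667.
Geometric mean = √(0.3833 × 0.6667) = 0.5055.
HTMT = 0.3722 / 0.5055 = 0.736.

0.736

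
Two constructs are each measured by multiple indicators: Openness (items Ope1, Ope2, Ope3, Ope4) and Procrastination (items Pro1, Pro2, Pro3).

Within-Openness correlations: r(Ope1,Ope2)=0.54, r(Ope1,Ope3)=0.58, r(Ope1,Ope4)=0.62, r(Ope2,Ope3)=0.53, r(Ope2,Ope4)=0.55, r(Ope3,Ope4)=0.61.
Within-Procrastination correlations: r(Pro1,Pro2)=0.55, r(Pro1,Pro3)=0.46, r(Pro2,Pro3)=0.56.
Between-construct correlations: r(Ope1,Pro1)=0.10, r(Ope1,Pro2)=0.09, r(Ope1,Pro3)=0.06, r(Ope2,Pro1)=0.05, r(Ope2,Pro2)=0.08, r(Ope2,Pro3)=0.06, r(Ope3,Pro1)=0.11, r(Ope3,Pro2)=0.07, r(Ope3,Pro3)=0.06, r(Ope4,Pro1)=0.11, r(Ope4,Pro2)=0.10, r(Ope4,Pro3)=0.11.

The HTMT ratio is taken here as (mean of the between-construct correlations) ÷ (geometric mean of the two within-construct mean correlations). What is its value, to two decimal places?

Mean between = 1.00/12 = 0.0833.
Mean within-Ope = 3.43/6 = 0.5717; mean within-Pro = 1.57/3 = 0.5233.
Geometric mean = √(0.5717 × 0.5233) = 0.5470.
HTMT = 0.0833 / 0.5470 = 0.15.

0.15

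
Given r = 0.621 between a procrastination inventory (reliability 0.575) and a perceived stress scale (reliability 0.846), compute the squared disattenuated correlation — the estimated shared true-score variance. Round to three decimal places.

0.793

Disattenuated r = 0.621 / √(0.575 × 0.846) = 0.621 / 0.6975 = 0.8903.
Shared true-score variance = 0.8903² = 0.7926 ≈ 0.793.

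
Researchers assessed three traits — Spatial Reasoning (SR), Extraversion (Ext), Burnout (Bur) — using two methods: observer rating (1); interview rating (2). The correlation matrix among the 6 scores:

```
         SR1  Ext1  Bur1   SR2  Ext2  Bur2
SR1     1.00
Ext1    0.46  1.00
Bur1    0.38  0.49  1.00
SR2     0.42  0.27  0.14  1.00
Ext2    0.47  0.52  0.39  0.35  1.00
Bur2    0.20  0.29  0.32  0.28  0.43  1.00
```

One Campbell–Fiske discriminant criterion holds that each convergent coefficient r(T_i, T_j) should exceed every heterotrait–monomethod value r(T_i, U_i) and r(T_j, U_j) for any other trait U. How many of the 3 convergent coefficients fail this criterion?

2

Each convergent coefficient versus the relevant comparison correlations:
SR (methods 1·2): 0.42 vs {0.46, 0.35, 0.38, 0.28} → fail.
Ext (methods 1·2): 0.52 vs {0.46, 0.35, 0.49, 0.43} → pass.
Bur (methods 1·2): 0.32 vs {0.38, 0.28, 0.49, 0.43} → fail.
2 of 3 fail.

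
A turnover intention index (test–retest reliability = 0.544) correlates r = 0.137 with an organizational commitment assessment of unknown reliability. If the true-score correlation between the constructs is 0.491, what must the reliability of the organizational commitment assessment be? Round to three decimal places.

0.143

r_true = r_obs / √(r_xx · r_yy) ⇒ 0.491 = 0.137 / √(0.544 · r_yy).
√(0.544 · r_yy) = 0.137 / 0.491 = 0.2790; 0.544 · r_yy = 0.0778; r_yy = 0.0778 / 0.544 ≈ 0.143.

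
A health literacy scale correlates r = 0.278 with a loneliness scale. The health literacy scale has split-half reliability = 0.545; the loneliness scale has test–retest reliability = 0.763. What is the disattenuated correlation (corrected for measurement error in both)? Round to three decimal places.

r_true = r_obs / √(r_xx · r_yy) = 0.278 / √(0.545 × 0.763) = 0.278 / √0.415835 = 0.278 / 0.6449 ≈ 0.431.

0.431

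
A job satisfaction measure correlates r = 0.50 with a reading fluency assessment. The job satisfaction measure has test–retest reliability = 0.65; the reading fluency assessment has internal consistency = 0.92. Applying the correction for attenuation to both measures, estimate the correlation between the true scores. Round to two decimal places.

r_true = r_obs / √(r_xx · r_yy) = 0.50 / √(0.65 × 0.92) = 0.50 / √0.5980 = 0.50 / 0.7733 ≈ 0.65.

0.65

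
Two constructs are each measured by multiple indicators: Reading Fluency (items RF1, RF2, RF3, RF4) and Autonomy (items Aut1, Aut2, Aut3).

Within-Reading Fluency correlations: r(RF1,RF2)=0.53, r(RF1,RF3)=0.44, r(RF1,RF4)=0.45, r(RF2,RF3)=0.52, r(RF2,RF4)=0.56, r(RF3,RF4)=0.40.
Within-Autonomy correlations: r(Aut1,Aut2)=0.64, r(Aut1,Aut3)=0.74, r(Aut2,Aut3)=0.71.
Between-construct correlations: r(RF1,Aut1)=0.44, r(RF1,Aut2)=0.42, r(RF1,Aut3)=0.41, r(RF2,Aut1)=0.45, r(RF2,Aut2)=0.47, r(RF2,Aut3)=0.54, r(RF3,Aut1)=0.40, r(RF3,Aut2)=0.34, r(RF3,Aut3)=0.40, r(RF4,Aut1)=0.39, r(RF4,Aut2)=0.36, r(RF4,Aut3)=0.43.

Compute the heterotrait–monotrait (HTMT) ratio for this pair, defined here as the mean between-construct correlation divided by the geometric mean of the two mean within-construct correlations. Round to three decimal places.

Mean heterotrait r = 5.05/12 = 0.4208.
Mean within-RF = 2.90/6 = 0.4833; mean within-Aut = 2.09/3 = 0.6967.
Geometric mean = √(0.4833 × 0.6967) = 0.5803.
HTMT = 0.4208 / 0.5803 = 0.725.

0.725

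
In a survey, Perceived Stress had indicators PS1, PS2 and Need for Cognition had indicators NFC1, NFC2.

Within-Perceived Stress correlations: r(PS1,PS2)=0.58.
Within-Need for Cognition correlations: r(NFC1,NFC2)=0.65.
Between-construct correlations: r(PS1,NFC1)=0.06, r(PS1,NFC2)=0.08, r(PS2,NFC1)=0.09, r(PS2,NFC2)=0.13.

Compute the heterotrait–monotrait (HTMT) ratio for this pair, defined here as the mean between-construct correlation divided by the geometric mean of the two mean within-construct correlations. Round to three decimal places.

Mean between = 0.36/4 = 0.0900.
Mean within-PS = 0.58/1 = 0.5800; mean within-NFC = 0.65/1 = 0.6500.
Geometric mean = √(0.5800 × 0.6500) = 0.6140.
HTMT = 0.0900 / 0.6140 = 0.147.

0.147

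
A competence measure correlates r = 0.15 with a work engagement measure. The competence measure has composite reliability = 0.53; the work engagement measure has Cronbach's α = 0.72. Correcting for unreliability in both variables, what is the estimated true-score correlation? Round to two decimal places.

0.24

r_true = r_obs / √(r_xx · r_yy) = 0.15 / √(0.53 × 0.72) = 0.15 / √0.3816 = 0.15 / 0.6177 ≈ 0.24.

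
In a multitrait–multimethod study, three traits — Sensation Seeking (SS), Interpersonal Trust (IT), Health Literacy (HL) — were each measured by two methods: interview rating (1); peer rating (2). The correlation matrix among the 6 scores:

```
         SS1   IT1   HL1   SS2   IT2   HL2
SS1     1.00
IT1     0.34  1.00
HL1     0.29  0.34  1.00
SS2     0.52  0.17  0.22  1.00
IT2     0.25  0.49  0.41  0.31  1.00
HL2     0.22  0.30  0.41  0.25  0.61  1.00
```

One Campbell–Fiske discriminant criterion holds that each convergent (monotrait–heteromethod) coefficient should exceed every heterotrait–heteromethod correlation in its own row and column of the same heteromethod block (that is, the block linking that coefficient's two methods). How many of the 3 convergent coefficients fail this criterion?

Each convergent coefficient versus the relevant comparison correlations:
SS (methods 1·2): 0.52 vs {0.25, 0.17, 0.22, 0.22} → pass.
IT (methods 1·2): 0.49 vs {0.17, 0.25, 0.30, 0.41} → pass.
HL (methods 1·2): 0.41 vs {0.22, 0.22, 0.41, 0.30} → fail.
1 of 3 fail.

1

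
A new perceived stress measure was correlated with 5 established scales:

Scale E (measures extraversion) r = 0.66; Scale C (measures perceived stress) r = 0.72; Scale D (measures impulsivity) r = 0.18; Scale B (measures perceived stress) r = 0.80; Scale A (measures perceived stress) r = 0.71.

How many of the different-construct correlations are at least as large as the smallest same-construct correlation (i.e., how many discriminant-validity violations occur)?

Convergent (same construct = perceived stress): Scale C, Scale B, Scale A.
Smallest convergent = 0.71. Discriminant values: 0.66, 0.18; count ≥ 0.71 → 0.

0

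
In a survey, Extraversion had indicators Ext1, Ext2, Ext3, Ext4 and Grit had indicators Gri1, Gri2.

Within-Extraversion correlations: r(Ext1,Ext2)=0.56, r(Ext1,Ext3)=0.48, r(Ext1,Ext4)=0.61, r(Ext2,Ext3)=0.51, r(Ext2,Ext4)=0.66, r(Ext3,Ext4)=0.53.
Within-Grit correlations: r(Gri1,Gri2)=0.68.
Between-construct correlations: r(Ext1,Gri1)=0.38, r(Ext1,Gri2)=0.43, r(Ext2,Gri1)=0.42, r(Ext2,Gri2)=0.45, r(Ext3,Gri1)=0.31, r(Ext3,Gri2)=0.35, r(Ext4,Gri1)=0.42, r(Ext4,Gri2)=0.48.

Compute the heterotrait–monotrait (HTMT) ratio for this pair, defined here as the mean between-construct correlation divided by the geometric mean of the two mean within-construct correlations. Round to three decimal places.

0.657

Between-construct mean = 3.24/8 = 0.4050.
Mean within-Ext = 3.35/6 = 0.5583; mean within-Gri = 0.68/1 = 0.6800.
Geometric mean = √(0.5583 × 0.6800) = 0.6162.
HTMT = 0.4050 / 0.6162 = 0.657.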